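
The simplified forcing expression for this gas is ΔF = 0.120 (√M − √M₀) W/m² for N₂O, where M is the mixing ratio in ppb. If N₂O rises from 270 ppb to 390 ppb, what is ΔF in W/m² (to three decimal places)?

N₂O: 0.120 × (√390 − √270) = 0.120 × (19.7484 − 16.4317) = 0.120 × 3.3167 = 0.3980 W/m².

ΔF = 0.398 W/m²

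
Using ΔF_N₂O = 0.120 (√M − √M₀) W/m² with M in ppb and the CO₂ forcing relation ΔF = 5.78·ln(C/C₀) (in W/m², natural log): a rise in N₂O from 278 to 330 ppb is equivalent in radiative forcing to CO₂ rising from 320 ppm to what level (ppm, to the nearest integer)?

C ≈ 330 ppm

N₂O forcing: 0.120 × (√330 − √278) = 0.120 × (18.1659 − 16.6733) = 0.120 × 1.4926 = 0.17911 W/m².
Set 5.78 ln(C/320) = 0.17911: ln(C/320) = 0.17911/5.78 = 0.03099, so C = 320 × e^0.03099 = 320 × 1.03148 = 330.07 ppm.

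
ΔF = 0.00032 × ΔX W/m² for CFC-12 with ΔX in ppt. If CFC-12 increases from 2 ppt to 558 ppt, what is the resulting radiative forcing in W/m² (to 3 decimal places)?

CFC-12: ΔF = 0.00032 × (558 − 2) = 0.00032 × 556 = 0.1779 W/m².

ΔF = 0.178 W/m²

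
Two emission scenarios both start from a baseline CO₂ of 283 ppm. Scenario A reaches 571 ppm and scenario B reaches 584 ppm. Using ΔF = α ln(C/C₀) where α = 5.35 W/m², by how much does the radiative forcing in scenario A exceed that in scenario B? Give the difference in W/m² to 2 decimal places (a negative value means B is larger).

ΔF_A − ΔF_B = -0.12 W/m²

ΔF_A = 5.35 ln(571/283) = 5.35 × 0.70194 = 3.7554 W/m².
ΔF_B = 5.35 ln(584/283) = 5.35 × 0.72445 = 3.8758 W/m².
Difference: 3.7554 − 3.8758 = -0.1204 W/m².
(Equivalently, ΔF_A − ΔF_B = 5.35 ln(571/584) = 5.35 × -0.02251 = -0.1204 W/m².)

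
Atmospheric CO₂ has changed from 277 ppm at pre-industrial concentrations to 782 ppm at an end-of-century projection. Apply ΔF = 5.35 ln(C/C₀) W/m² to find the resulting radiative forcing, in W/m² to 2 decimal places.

CO₂: 5.35 × ln(782/277) = 5.35 × ln(2.82310) = 5.35 × 1.03784 = 5.5524 W/m².

ΔF = 5.55 W/m²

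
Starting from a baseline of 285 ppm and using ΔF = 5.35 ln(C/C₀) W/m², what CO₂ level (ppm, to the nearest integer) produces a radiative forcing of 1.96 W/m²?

C ≈ 411 ppm

Set 5.35 ln(C/285) = 1.96, so ln(C/285) = 1.96/5.35 = 0.36636.
Then C/285 = e^0.36636 = 1.44247, giving C = 285 × 1.44247 = 411.10 ppm.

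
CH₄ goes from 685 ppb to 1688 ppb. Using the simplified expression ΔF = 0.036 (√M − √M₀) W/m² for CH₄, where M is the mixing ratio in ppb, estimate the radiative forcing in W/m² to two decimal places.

ΔF = 0.54 W/m²

CH₄: 0.036 × (√1688 − √685) = 0.036 × (41.0853 − 26.1725) = 0.036 × 14.9128 = 0.5369 W/m².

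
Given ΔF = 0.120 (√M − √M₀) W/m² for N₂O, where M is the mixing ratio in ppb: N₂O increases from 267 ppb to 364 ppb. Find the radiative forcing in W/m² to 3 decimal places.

N₂O: 0.120 × (√364 − √267) = 0.120 × (19.0788 − 16.3401) = 0.120 × 2.7387 = 0.3286 W/m².

ΔF = 0.329 W/m²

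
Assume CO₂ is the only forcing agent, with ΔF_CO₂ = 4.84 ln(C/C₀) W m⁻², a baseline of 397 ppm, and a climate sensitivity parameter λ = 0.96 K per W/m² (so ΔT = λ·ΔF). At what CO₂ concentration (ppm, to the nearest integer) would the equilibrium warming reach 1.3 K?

Required forcing: ΔF = ΔT/λ = 1.3/0.96 = 1.3542 W/m².
Then ln(C/397) = ΔF/4.84 = 1.3542/4.84 = 0.27979.
So C = 397 × e^0.27979 = 397 × 1.32285 = 525.17 ppm.

C ≈ 525 ppm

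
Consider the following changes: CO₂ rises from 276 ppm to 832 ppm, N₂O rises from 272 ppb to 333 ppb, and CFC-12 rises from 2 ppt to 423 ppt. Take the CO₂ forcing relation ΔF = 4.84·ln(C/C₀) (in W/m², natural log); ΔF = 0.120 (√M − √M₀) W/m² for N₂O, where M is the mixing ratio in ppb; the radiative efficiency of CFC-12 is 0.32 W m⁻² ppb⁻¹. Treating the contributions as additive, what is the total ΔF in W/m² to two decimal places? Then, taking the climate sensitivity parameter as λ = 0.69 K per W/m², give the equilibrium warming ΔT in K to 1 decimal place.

ΔF = 5.69 W/m²; ΔT = 3.9 K

CO₂: 4.84 × ln(832/276) = 4.84 × ln(3.01449) = 4.84 × 1.10343 = 5.3406 W/m².
N₂O: 0.120 × (√333 − √272) = 0.120 × (18.2483 − 16.4924) = 0.120 × 1.7559 = 0.2107 W/m².
CFC-12: Δ = 423 − 2 = 421 ppt = 0.421 ppb; ΔF = 0.32 × 0.421 = 0.1347 W/m².
Total ΔF = 5.3406 + 0.2107 + 0.1347 = 5.6860 W/m².
ΔT = λ ΔF = 0.69 × 5.69 = 3.9261 K.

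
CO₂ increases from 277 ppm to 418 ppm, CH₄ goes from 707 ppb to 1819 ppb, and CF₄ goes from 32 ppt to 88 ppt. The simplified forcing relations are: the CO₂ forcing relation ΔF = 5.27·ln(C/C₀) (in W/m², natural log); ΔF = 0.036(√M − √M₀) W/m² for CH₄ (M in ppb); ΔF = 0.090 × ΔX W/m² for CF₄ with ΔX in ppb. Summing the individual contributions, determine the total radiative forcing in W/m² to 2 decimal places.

CO₂: 5.27 × ln(418/277) = 5.27 × ln(1.50903) = 5.27 × 0.41147 = 2.1684 W/m².
CH₄: 0.036 × (√1819 − √707) = 0.036 × (42.6497 − 26.5895) = 0.036 × 16.0602 = 0.5782 W/m².
CF₄: Δ = 88 − 32 = 56 ppt = 0.056 ppb; ΔF = 0.090 × 0.056 = 0.0050 W/m².
Total ΔF = 2.1684 + 0.5782 + 0.0050 = 2.7516 W/m².

ΔF = 2.75 W/m²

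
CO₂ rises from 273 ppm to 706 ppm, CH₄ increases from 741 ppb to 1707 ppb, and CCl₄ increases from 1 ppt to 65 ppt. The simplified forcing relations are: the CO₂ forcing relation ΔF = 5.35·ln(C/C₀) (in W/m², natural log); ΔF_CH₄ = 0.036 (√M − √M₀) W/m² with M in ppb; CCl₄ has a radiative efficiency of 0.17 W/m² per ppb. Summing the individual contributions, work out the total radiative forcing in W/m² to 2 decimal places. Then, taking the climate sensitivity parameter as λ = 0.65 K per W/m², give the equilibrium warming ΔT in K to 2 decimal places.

ΔF = 5.60 W/m²; ΔT = 3.64 K

CO₂: 5.35 × ln(706/273) = 5.35 × ln(2.58608) = 5.35 × 0.95014 = 5.0832 W/m².
CH₄: 0.036 × (√1707 − √741) = 0.036 × (41.3159 − 27.2213) = 0.036 × 14.0946 = 0.5074 W/m².
CCl₄: Δ = 65 − 1 = 64 ppt = 0.064 ppb; ΔF = 0.17 × 0.064 = 0.0109 W/m².
Total ΔF = 5.0832 + 0.5074 + 0.0109 = 5.6015 W/m².
ΔT = λ ΔF = 0.65 × 5.60 = 3.6400 K.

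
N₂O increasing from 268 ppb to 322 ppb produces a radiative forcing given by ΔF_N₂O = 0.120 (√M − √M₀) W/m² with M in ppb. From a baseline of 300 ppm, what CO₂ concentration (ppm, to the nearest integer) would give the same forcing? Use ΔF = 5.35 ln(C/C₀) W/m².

N₂O forcing: 0.120 × (√322 − √268) = 0.120 × (17.9444 − 16.3707) = 0.120 × 1.5737 = 0.18884 W/m².
Set 5.35 ln(C/300) = 0.18884: ln(C/300) = 0.18884/5.35 = 0.03530, so C = 300 × e^0.03530 = 300 × 1.03593 = 310.78 ppm.

C ≈ 311 ppm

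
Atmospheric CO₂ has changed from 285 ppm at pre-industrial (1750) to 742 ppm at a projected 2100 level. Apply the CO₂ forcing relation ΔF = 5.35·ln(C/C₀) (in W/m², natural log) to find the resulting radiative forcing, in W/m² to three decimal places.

CO₂: 5.35 × ln(742/285) = 5.35 × ln(2.60351) = 5.35 × 0.95686 = 5.1192 W/m².

ΔF = 5.119 W/m²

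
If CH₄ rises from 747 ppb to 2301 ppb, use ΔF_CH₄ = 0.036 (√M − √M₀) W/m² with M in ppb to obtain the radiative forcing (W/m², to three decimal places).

ΔF = 0.743 W/m²

CH₄: 0.036 × (√2301 − √747) = 0.036 × (47.9687 − 27.3313) = 0.036 × 20.6374 = 0.7429 W/m².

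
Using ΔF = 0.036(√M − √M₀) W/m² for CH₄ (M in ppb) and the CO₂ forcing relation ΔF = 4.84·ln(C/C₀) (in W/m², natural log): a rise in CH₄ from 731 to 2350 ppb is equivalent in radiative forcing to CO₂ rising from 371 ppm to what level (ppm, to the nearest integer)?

C ≈ 435 ppm

CH₄ forcing: 0.036 × (√2350 − √731) = 0.036 × (48.4768 − 27.0370) = 0.036 × 21.4398 = 0.77183 W/m².
Set 4.84 ln(C/371) = 0.77183: ln(C/371) = 0.77183/4.84 = 0.15947, so C = 371 × e^0.15947 = 371 × 1.17289 = 435.14 ppm.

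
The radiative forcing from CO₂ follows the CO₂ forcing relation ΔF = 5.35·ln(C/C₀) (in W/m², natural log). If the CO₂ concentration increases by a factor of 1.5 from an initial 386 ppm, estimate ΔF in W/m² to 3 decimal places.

ΔF = 2.169 W/m²

Because the forcing depends only on the ratio C/C₀, the initial concentration does not enter.
ΔF = 5.35 × ln(1.5) = 5.35 × 0.40547 = 2.1693 W/m².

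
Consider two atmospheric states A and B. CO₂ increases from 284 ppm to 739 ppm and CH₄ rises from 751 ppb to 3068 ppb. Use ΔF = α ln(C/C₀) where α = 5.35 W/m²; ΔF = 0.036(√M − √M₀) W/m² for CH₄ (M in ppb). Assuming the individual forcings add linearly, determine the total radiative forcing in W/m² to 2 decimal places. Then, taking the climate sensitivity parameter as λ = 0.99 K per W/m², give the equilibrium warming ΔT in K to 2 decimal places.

CO₂: 5.35 × ln(739/284) = 5.35 × ln(2.60211) = 5.35 × 0.95632 = 5.1163 W/m².
CH₄: 0.036 × (√3068 − √751) = 0.036 × (55.3895 − 27.4044) = 0.036 × 27.9851 = 1.0075 W/m².
Total ΔF = 5.1163 + 1.0075 = 6.1238 W/m².
ΔT = λ ΔF = 0.99 × 6.12 = 6.0588 K.

ΔF = 6.12 W/m²; ΔT = 6.06 K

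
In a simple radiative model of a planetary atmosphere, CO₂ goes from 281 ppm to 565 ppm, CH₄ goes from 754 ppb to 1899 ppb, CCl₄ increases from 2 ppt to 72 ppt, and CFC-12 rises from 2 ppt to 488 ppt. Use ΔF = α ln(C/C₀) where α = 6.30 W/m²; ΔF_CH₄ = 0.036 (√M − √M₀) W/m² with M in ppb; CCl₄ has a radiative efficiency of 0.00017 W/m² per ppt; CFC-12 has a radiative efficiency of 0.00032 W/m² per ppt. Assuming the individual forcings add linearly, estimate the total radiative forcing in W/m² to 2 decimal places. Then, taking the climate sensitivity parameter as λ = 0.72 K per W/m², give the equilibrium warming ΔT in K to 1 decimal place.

CO₂: 6.30 × ln(565/281) = 6.30 × ln(2.01068) = 6.30 × 0.69847 = 4.4004 W/m².
CH₄: 0.036 × (√1899 − √754) = 0.036 × (43.5775 − 27.4591) = 0.036 × 16.1184 = 0.5803 W/m².
CCl₄: ΔF = 0.00017 × (72 − 2) = 0.00017 × 70 = 0.0119 W/m².
CFC-12: ΔF = 0.00032 × (488 − 2) = 0.00032 × 486 = 0.1555 W/m².
Total ΔF = 4.4004 + 0.5803 + 0.0119 + 0.1555 = 5.1481 W/m².
ΔT = λ ΔF = 0.72 × 5.15 = 3.7080 K.

ΔF = 5.15 W/m²; ΔT = 3.7 K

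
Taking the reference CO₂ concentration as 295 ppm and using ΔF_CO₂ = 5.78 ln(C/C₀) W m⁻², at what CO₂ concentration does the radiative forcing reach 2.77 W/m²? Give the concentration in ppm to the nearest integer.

Set 5.78 ln(C/295) = 2.77, so ln(C/295) = 2.77/5.78 = 0.47924.
Then C/295 = e^0.47924 = 1.61485, giving C = 295 × 1.61485 = 476.38 ppm.

C ≈ 476 ppm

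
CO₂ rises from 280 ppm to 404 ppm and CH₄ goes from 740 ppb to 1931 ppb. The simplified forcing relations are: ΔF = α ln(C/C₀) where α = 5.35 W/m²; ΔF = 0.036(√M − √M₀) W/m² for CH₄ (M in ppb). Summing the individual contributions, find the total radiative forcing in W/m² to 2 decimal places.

ΔF = 2.56 W/m²

CO₂: 5.35 × ln(404/280) = 5.35 × ln(1.44286) = 5.35 × 0.36663 = 1.9615 W/m².
CH₄: 0.036 × (√1931 − √740) = 0.036 × (43.9431 − 27.2029) = 0.036 × 16.7402 = 0.6026 W/m².
Total ΔF = 1.9615 + 0.6026 = 2.5641 W/m².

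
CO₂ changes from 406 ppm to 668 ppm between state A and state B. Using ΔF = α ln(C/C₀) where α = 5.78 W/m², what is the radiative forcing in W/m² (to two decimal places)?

ΔF = 2.88 W/m²

CO₂ absorption bands are partially saturated, so forcing scales with the logarithm of the concentration ratio.
CO₂: 5.78 × ln(668/406) = 5.78 × ln(1.64532) = 5.78 × 0.49793 = 2.8780 W/m².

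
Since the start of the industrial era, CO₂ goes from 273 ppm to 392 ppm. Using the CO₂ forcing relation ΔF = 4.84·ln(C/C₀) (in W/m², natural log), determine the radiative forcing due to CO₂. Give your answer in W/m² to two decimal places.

ΔF = 1.75 W/m²

CO₂ absorption bands are partially saturated, so forcing scales with the logarithm of the concentration ratio.
CO₂: 4.84 × ln(392/273) = 4.84 × ln(1.43590) = 4.84 × 0.36179 = 1.7511 W/m².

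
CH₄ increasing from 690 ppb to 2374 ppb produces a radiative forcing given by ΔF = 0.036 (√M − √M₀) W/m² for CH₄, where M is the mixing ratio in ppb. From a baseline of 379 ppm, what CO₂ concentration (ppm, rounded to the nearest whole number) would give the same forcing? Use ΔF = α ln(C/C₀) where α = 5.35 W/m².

CH₄ forcing: 0.036 × (√2374 − √690) = 0.036 × (48.7237 − 26.2679) = 0.036 × 22.4558 = 0.80841 W/m².
Set 5.35 ln(C/379) = 0.80841: ln(C/379) = 0.80841/5.35 = 0.15110, so C = 379 × e^0.15110 = 379 × 1.16311 = 440.82 ppm.

C ≈ 441 ppm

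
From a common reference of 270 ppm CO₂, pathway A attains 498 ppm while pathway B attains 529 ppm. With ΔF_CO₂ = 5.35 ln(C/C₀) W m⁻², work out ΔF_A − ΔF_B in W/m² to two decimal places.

ΔF_A = 5.35 ln(498/270) = 5.35 × 0.61218 = 3.2752 W/m².
ΔF_B = 5.35 ln(529/270) = 5.35 × 0.67257 = 3.5982 W/m².
Difference: 3.2752 − 3.5982 = -0.3230 W/m².

ΔF_A − ΔF_B = -0.32 W/m²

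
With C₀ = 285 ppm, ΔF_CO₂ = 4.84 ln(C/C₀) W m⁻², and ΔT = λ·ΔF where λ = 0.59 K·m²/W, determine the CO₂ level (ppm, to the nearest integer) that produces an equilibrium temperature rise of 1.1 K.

Required forcing: ΔF = ΔT/λ = 1.1/0.59 = 1.8644 W/m².
Then ln(C/285) = ΔF/4.84 = 1.8644/4.84 = 0.38521.
So C = 285 × e^0.38521 = 285 × 1.46992 = 418.93 ppm.

C ≈ 419 ppm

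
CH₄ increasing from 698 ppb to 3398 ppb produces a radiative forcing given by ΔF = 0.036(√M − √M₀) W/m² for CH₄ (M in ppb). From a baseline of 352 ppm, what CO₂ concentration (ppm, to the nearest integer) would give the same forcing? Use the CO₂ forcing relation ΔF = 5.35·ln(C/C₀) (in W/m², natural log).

C ≈ 436 ppm

CH₄ forcing: 0.036 × (√3398 − √698) = 0.036 × (58.2924 − 26.4197) = 0.036 × 31.8727 = 1.14742 W/m².
Set 5.35 ln(C/352) = 1.14742: ln(C/352) = 1.14742/5.35 = 0.21447, so C = 352 × e^0.21447 = 352 × 1.23920 = 436.20 ppm.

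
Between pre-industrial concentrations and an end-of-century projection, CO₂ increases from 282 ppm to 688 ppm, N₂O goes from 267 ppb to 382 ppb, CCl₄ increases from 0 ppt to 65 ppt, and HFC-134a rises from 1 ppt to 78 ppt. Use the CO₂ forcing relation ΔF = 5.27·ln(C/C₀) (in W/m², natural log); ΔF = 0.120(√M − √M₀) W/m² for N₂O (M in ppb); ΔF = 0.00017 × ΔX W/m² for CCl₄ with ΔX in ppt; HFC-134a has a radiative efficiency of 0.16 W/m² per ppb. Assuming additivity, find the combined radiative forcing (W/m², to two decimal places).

ΔF = 5.11 W/m²

CO₂: 5.27 × ln(688/282) = 5.27 × ln(2.43972) = 5.27 × 0.89188 = 4.7002 W/m².
N₂O: 0.120 × (√382 − √267) = 0.120 × (19.5448 − 16.3401) = 0.120 × 3.2047 = 0.3846 W/m².
CCl₄: ΔF = 0.00017 × (65 − 0) = 0.00017 × 65 = 0.0111 W/m².
HFC-134a: Δ = 78 − 1 = 77 ppt = 0.077 ppb; ΔF = 0.16 × 0.077 = 0.0123 W/m².
Total ΔF = 4.7002 + 0.3846 + 0.0111 + 0.0123 = 5.1082 W/m².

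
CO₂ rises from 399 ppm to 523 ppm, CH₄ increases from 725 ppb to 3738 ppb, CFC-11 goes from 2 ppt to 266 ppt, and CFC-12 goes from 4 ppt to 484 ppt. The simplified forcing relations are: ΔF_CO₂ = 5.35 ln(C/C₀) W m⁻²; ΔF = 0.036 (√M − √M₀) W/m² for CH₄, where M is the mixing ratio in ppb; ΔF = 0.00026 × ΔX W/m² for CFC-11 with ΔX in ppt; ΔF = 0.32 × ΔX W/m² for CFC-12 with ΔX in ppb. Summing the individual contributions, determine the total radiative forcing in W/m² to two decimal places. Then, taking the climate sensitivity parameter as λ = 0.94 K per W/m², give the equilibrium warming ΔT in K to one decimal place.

ΔF = 2.90 W/m²; ΔT = 2.7 K

CO₂: 5.35 × ln(523/399) = 5.35 × ln(1.31078) = 5.35 × 0.27062 = 1.4478 W/m².
CH₄: 0.036 × (√3738 − √725) = 0.036 × (61.1392 − 26.9258) = 0.036 × 34.2134 = 1.2317 W/m².
CFC-11: ΔF = 0.00026 × (266 − 2) = 0.00026 × 264 = 0.0686 W/m².
CFC-12: Δ = 484 − 4 = 480 ppt = 0.480 ppb; ΔF = 0.32 × 0.480 = 0.1536 W/m².
Total ΔF = 1.4478 + 1.2317 + 0.0686 + 0.1536 = 2.9017 W/m².
ΔT = λ ΔF = 0.94 × 2.90 = 2.7260 K.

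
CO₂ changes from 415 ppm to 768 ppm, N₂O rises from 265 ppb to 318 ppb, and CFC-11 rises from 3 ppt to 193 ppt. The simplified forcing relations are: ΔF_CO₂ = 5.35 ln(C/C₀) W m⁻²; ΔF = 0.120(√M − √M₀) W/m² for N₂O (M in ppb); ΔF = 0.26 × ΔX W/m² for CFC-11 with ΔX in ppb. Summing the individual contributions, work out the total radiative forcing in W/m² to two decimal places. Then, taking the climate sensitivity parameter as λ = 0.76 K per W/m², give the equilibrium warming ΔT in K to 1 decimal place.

CO₂: 5.35 × ln(768/415) = 5.35 × ln(1.85060) = 5.35 × 0.61551 = 3.2930 W/m².
N₂O: 0.120 × (√318 − √265) = 0.120 × (17.8326 − 16.2788) = 0.120 × 1.5538 = 0.1865 W/m².
CFC-11: Δ = 193 − 3 = 190 ppt = 0.190 ppb; ΔF = 0.26 × 0.190 = 0.0494 W/m².
Total ΔF = 3.2930 + 0.1865 + 0.0494 = 3.5289 W/m².
ΔT = λ ΔF = 0.76 × 3.53 = 2.6828 K.

ΔF = 3.53 W/m²; ΔT = 2.7 K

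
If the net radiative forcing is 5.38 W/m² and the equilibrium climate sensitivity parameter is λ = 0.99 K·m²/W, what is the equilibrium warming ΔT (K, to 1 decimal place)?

ΔT = λ ΔF = 0.99 × 5.38 = 5.3262 K.

ΔT = 5.3 K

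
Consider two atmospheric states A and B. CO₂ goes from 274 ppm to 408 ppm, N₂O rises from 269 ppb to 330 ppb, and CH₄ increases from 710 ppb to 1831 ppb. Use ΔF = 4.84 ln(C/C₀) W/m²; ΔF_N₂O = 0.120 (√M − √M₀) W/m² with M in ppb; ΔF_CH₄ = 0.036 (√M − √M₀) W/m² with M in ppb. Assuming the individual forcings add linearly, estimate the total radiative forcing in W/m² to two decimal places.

ΔF = 2.72 W/m²

CO₂: 4.84 × ln(408/274) = 4.84 × ln(1.48905) = 4.84 × 0.39814 = 1.9270 W/m².
N₂O: 0.120 × (√330 − √269) = 0.120 × (18.1659 − 16.4012) = 0.120 × 1.7647 = 0.2118 W/m².
CH₄: 0.036 × (√1831 − √710) = 0.036 × (42.7902 − 26.6458) = 0.036 × 16.1444 = 0.5812 W/m².
Total ΔF = 1.9270 + 0.2118 + 0.5812 = 2.7200 W/m².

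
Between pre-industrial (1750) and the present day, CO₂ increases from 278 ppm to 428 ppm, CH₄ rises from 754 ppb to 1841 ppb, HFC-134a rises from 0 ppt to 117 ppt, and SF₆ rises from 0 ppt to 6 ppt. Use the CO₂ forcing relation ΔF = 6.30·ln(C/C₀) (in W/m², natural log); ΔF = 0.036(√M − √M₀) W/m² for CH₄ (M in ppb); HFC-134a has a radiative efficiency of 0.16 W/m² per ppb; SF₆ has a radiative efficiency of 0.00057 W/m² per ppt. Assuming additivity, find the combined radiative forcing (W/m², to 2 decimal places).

CO₂: 6.30 × ln(428/278) = 6.30 × ln(1.53957) = 6.30 × 0.43150 = 2.7185 W/m².
CH₄: 0.036 × (√1841 − √754) = 0.036 × (42.9069 − 27.4591) = 0.036 × 15.4478 = 0.5561 W/m².
HFC-134a: Δ = 117 − 0 = 117 ppt = 0.117 ppb; ΔF = 0.16 × 0.117 = 0.0187 W/m².
SF₆: ΔF = 0.00057 × (6 − 0) = 0.00057 × 6 = 0.0034 W/m².
Total ΔF = 2.7185 + 0.5561 + 0.0187 + 0.0034 = 3.2967 W/m².

ΔF = 3.30 W/m²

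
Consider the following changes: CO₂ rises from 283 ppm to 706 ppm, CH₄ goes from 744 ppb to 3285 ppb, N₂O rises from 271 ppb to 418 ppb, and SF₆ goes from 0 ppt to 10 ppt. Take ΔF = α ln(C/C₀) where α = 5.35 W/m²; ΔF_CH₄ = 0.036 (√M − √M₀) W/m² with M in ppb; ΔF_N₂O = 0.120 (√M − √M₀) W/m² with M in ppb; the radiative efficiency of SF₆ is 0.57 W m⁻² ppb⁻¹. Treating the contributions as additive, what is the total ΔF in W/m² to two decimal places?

ΔF = 6.46 W/m²

CO₂: 5.35 × ln(706/283) = 5.35 × ln(2.49470) = 5.35 × 0.91417 = 4.8908 W/m².
CH₄: 0.036 × (√3285 − √744) = 0.036 × (57.3149 − 27.2764) = 0.036 × 30.0385 = 1.0814 W/m².
N₂O: 0.120 × (√418 − √271) = 0.120 × (20.4450 − 16.4621) = 0.120 × 3.9829 = 0.4779 W/m².
SF₆: Δ = 10 − 0 = 10 ppt = 0.010 ppb; ΔF = 0.57 × 0.010 = 0.0057 W/m².
Total ΔF = 4.8908 + 1.0814 + 0.4779 + 0.0057 = 6.4558 W/m².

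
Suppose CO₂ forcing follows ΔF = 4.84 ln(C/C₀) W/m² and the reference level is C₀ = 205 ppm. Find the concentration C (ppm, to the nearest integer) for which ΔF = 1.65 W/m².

C ≈ 288 ppm

Set 4.84 ln(C/205) = 1.65, so ln(C/205) = 1.65/4.84 = 0.34091.
Then C/205 = e^0.34091 = 1.40623, giving C = 205 × 1.40623 = 288.28 ppm.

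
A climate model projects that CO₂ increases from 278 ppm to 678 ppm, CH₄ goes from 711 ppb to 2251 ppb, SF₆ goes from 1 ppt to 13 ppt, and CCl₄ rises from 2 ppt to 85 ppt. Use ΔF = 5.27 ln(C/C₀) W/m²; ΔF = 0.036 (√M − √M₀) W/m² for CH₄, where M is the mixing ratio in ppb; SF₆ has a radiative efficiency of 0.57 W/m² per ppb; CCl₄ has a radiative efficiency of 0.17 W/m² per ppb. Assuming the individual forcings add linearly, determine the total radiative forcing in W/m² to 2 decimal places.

CO₂: 5.27 × ln(678/278) = 5.27 × ln(2.43885) = 5.27 × 0.89153 = 4.6984 W/m².
CH₄: 0.036 × (√2251 − √711) = 0.036 × (47.4447 − 26.6646) = 0.036 × 20.7801 = 0.7481 W/m².
SF₆: Δ = 13 − 1 = 12 ppt = 0.012 ppb; ΔF = 0.57 × 0.012 = 0.0068 W/m².
CCl₄: Δ = 85 − 2 = 83 ppt = 0.083 ppb; ΔF = 0.17 × 0.083 = 0.0141 W/m².
Total ΔF = 4.6984 + 0.7481 + 0.0068 + 0.0141 = 5.4674 W/m².

ΔF = 5.47 W/m²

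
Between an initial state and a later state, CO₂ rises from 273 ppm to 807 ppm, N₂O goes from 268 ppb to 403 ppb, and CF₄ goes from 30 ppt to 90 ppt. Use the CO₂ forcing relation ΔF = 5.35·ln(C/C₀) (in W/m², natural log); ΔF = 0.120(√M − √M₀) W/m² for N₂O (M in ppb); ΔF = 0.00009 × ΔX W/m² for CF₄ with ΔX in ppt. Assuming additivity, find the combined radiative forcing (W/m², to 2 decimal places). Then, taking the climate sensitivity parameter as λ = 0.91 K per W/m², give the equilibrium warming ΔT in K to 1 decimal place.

CO₂: 5.35 × ln(807/273) = 5.35 × ln(2.95604) = 5.35 × 1.08385 = 5.7986 W/m².
N₂O: 0.120 × (√403 − √268) = 0.120 × (20.0749 − 16.3707) = 0.120 × 3.7042 = 0.4445 W/m².
CF₄: ΔF = 0.00009 × (90 − 30) = 0.00009 × 60 = 0.0054 W/m².
Total ΔF = 5.7986 + 0.4445 + 0.0054 = 6.2485 W/m².
ΔT = λ ΔF = 0.91 × 6.25 = 5.6875 K.

ΔF = 6.25 W/m²; ΔT = 5.7 K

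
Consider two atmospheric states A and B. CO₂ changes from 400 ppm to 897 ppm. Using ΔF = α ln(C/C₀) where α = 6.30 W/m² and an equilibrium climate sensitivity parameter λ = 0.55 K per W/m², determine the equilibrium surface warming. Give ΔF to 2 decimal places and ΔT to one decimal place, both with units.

ΔF = 5.09 W/m²; ΔT = 2.8 K

CO₂: 6.30 × ln(897/400) = 6.30 × ln(2.24250) = 6.30 × 0.80759 = 5.0878 W/m².
ΔT = λ ΔF = 0.55 × 5.09 = 2.7995 K.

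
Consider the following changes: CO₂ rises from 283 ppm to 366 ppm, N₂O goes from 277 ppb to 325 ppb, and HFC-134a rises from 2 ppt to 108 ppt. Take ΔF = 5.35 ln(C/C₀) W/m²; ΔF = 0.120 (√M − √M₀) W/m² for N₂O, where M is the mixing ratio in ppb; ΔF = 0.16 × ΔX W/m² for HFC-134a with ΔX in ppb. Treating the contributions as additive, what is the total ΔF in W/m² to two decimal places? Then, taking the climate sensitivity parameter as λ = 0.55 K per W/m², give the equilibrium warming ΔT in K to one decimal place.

ΔF = 1.56 W/m²; ΔT = 0.9 K

CO₂: 5.35 × ln(366/283) = 5.35 × ln(1.29329) = 5.35 × 0.25719 = 1.3760 W/m².
N₂O: 0.120 × (√325 − √277) = 0.120 × (18.0278 − 16.6433) = 0.120 × 1.3845 = 0.1661 W/m².
HFC-134a: Δ = 108 − 2 = 106 ppt = 0.106 ppb; ΔF = 0.16 × 0.106 = 0.0170 W/m².
Total ΔF = 1.3760 + 0.1661 + 0.0170 = 1.5591 W/m².
ΔT = λ ΔF = 0.55 × 1.56 = 0.8580 K.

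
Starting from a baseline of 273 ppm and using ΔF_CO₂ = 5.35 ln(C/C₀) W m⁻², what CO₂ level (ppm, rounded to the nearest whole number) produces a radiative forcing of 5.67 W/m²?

C ≈ 788 ppm

Set 5.35 ln(C/273) = 5.67, so ln(C/273) = 5.67/5.35 = 1.05981.
Then C/273 = e^1.05981 = 2.88582, giving C = 273 × 2.88582 = 787.83 ppm.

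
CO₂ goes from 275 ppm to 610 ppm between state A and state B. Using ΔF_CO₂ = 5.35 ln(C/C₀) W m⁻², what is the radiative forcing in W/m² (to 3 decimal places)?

CO₂ absorption bands are partially saturated, so forcing scales with the logarithm of the concentration ratio.
CO₂: 5.35 × ln(610/275) = 5.35 × ln(2.21818) = 5.35 × 0.79669 = 4.2623 W/m².

ΔF = 4.262 W/m²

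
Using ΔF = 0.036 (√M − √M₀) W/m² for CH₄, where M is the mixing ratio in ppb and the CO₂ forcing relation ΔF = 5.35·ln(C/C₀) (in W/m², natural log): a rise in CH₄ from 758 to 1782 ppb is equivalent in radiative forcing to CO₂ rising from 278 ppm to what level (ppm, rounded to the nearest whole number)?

CH₄ forcing: 0.036 × (√1782 − √758) = 0.036 × (42.2137 − 27.5318) = 0.036 × 14.6819 = 0.52855 W/m².
Set 5.35 ln(C/278) = 0.52855: ln(C/278) = 0.52855/5.35 = 0.09879, so C = 278 × e^0.09879 = 278 × 1.10383 = 306.86 ppm.

C ≈ 307 ppm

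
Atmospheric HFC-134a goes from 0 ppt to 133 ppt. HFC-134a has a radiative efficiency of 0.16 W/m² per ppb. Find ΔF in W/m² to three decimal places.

HFC-134a: Δ = 133 − 0 = 133 ppt = 0.133 ppb; ΔF = 0.16 × 0.133 = 0.0213 W/m².

ΔF = 0.021 W/m²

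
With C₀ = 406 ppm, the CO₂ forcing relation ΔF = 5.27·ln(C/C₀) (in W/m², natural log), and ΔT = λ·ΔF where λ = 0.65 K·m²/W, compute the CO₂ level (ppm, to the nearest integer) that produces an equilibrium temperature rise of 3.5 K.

Required forcing: ΔF = ΔT/λ = 3.5/0.65 = 5.3846 W/m².
Then ln(C/406) = ΔF/5.27 = 5.3846/5.27 = 1.02175.
So C = 406 × e^1.02175 = 406 × 2.77805 = 1127.89 ppm.

C ≈ 1128 ppm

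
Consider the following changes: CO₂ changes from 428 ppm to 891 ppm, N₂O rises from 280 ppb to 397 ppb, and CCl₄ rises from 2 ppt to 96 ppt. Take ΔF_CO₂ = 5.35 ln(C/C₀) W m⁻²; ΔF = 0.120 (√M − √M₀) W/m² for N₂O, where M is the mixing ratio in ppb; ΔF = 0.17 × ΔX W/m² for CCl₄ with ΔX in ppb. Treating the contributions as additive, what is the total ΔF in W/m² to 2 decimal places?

CO₂: 5.35 × ln(891/428) = 5.35 × ln(2.08178) = 5.35 × 0.73322 = 3.9227 W/m².
N₂O: 0.120 × (√397 − √280) = 0.120 × (19.9249 − 16.7332) = 0.120 × 3.1917 = 0.3830 W/m².
CCl₄: Δ = 96 − 2 = 94 ppt = 0.094 ppb; ΔF = 0.17 × 0.094 = 0.0160 W/m².
Total ΔF = 3.9227 + 0.3830 + 0.0160 = 4.3217 W/m².

ΔF = 4.32 W/m²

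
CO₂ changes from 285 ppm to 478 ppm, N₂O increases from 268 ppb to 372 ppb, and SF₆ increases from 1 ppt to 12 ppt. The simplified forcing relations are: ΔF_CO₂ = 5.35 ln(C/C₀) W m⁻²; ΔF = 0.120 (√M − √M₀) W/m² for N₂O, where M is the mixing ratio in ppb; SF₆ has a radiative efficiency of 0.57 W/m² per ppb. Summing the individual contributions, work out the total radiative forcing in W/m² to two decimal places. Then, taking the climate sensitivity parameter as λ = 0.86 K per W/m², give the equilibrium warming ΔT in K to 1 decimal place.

ΔF = 3.12 W/m²; ΔT = 2.7 K

CO₂: 5.35 × ln(478/285) = 5.35 × ln(1.67719) = 5.35 × 0.51712 = 2.7666 W/m².
N₂O: 0.120 × (√372 − √268) = 0.120 × (19.2873 − 16.3707) = 0.120 × 2.9166 = 0.3500 W/m².
SF₆: Δ = 12 − 1 = 11 ppt = 0.011 ppb; ΔF = 0.57 × 0.011 = 0.0063 W/m².
Total ΔF = 2.7666 + 0.3500 + 0.0063 = 3.1229 W/m².
ΔT = λ ΔF = 0.86 × 3.12 = 2.6832 K.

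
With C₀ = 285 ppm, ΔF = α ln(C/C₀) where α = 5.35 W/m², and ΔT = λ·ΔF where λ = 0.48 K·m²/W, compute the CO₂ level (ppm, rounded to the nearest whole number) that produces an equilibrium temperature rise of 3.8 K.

C ≈ 1252 ppm

Required forcing: ΔF = ΔT/λ = 3.8/0.48 = 7.9167 W/m².
Then ln(C/285) = ΔF/5.35 = 7.9167/5.35 = 1.47976.
So C = 285 × e^1.47976 = 285 × 4.39189 = 1251.69 ppm.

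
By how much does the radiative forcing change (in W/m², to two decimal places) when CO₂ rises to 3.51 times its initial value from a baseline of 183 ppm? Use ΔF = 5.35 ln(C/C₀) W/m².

Because the forcing depends only on the ratio C/C₀, the initial concentration does not enter.
ΔF = 5.35 × ln(3.51) = 5.35 × 1.25562 = 6.7176 W/m².

ΔF = 6.72 W/m²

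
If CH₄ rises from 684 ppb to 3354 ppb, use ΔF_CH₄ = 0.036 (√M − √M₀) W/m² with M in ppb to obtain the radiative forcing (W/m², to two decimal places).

CH₄: 0.036 × (√3354 − √684) = 0.036 × (57.9137 − 26.1534) = 0.036 × 31.7603 = 1.1434 W/m².

ΔF = 1.14 W/m²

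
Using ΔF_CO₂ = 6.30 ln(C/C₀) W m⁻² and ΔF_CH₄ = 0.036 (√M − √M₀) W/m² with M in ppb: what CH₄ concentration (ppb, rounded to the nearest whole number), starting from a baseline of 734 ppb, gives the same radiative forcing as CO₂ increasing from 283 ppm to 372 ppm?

M ≈ 5617 ppb

CO₂ forcing: 6.30 × ln(372/283) = 6.30 × 0.273447 = 1.72272 W/m².
Set 0.036(√M − √734) = 1.72272: √M = 1.72272/0.036 + √734 = 47.8533 + 27.0924 = 74.9457.
M = (74.9457)² = 5616.86 ppb.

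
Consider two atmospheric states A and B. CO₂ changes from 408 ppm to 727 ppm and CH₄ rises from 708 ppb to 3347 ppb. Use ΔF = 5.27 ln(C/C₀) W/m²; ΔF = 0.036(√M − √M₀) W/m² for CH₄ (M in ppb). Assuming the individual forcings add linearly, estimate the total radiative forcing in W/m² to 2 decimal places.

ΔF = 4.17 W/m²

CO₂: 5.27 × ln(727/408) = 5.27 × ln(1.78186) = 5.27 × 0.57766 = 3.0443 W/m².
CH₄: 0.036 × (√3347 − √708) = 0.036 × (57.8533 − 26.6083) = 0.036 × 31.2450 = 1.1248 W/m².
Total ΔF = 3.0443 + 1.1248 = 4.1691 W/m².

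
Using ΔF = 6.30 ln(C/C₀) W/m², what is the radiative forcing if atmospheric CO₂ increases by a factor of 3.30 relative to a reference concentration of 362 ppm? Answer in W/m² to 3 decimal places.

ΔF = 7.522 W/m²

ΔF = 6.30 × ln(3.30) = 6.30 × 1.19392 = 7.5217 W/m².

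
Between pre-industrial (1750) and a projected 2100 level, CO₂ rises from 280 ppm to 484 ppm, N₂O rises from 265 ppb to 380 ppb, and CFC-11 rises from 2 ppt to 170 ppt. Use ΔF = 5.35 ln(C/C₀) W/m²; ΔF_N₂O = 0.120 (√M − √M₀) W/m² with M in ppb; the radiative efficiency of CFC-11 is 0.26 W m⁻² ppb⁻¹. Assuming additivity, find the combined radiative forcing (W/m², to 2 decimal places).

ΔF = 3.36 W/m²

CO₂: 5.35 × ln(484/280) = 5.35 × ln(1.72857) = 5.35 × 0.54729 = 2.9280 W/m².
N₂O: 0.120 × (√380 − √265) = 0.120 × (19.4936 − 16.2788) = 0.120 × 3.2148 = 0.3858 W/m².
CFC-11: Δ = 170 − 2 = 168 ppt = 0.168 ppb; ΔF = 0.26 × 0.168 = 0.0437 W/m².
Total ΔF = 2.9280 + 0.3858 + 0.0437 = 3.3575 W/m².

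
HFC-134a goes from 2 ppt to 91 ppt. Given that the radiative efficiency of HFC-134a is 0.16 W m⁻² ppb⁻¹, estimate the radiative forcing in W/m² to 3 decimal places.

ΔF = 0.014 W/m²

HFC-134a: Δ = 91 − 2 = 89 ppt = 0.089 ppb; ΔF = 0.16 × 0.089 = 0.0142 W/m².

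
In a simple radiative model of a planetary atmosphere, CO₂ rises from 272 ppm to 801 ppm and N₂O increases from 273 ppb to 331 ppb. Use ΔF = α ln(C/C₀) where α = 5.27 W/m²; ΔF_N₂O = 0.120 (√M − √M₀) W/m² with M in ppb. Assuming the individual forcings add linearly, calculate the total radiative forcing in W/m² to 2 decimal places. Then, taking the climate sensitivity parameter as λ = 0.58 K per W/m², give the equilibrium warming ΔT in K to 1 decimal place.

CO₂: 5.27 × ln(801/272) = 5.27 × ln(2.94485) = 5.27 × 1.08006 = 5.6919 W/m².
N₂O: 0.120 × (√331 − √273) = 0.120 × (18.1934 − 16.5227) = 0.120 × 1.6707 = 0.2005 W/m².
Total ΔF = 5.6919 + 0.2005 = 5.8924 W/m².
ΔT = λ ΔF = 0.58 × 5.89 = 3.4162 K.

ΔF = 5.89 W/m²; ΔT = 3.4 K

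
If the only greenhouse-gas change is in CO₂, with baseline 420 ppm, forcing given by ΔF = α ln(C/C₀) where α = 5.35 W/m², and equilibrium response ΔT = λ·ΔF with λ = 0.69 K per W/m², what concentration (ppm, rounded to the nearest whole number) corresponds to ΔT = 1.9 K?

C ≈ 703 ppm

Required forcing: ΔF = ΔT/λ = 1.9/0.69 = 2.7536 W/m².
Then ln(C/420) = ΔF/5.35 = 2.7536/5.35 = 0.51469.
So C = 420 × e^0.51469 = 420 × 1.67312 = 702.71 ppm.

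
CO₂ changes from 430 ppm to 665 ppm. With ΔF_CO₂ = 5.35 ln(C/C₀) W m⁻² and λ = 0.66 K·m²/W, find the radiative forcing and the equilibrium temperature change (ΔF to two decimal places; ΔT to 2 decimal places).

ΔF = 2.33 W/m²; ΔT = 1.54 K

CO₂: 5.35 × ln(665/430) = 5.35 × ln(1.54651) = 5.35 × 0.43600 = 2.3326 W/m².
ΔT = λ ΔF = 0.66 × 2.33 = 1.5378 K.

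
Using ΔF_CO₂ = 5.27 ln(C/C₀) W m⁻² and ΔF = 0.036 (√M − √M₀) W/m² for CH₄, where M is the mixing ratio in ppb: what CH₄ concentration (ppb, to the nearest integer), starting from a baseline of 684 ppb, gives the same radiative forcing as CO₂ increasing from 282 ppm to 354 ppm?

M ≈ 3533 ppb

CO₂ forcing: 5.27 × ln(354/282) = 5.27 × 0.227390 = 1.19835 W/m².
Set 0.036(√M − √684) = 1.19835: √M = 1.19835/0.036 + √684 = 33.2875 + 26.1534 = 59.4409.
M = (59.4409)² = 3533.22 ppb.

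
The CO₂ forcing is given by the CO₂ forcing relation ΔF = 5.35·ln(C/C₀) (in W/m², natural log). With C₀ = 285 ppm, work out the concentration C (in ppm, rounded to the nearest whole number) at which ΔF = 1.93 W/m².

Set 5.35 ln(C/285) = 1.93, so ln(C/285) = 1.93/5.35 = 0.36075.
Then C/285 = e^0.36075 = 1.43440, giving C = 285 × 1.43440 = 408.80 ppm.

C ≈ 409 ppm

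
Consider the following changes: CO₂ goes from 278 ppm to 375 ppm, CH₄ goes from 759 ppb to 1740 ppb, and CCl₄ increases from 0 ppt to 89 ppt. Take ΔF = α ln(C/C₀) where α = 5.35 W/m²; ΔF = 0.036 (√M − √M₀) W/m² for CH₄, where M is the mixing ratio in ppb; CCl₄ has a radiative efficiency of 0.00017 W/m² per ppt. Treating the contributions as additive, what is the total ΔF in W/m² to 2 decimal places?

CO₂: 5.35 × ln(375/278) = 5.35 × ln(1.34892) = 5.35 × 0.29930 = 1.6013 W/m².
CH₄: 0.036 × (√1740 − √759) = 0.036 × (41.7133 − 27.5500) = 0.036 × 14.1633 = 0.5099 W/m².
CCl₄: ΔF = 0.00017 × (89 − 0) = 0.00017 × 89 = 0.0151 W/m².
Total ΔF = 1.6013 + 0.5099 + 0.0151 = 2.1263 W/m².

ΔF = 2.13 W/m²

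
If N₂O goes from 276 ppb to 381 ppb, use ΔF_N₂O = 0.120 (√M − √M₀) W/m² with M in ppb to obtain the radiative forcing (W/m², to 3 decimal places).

ΔF = 0.349 W/m²

N₂O: 0.120 × (√381 − √276) = 0.120 × (19.5192 − 16.6132) = 0.120 × 2.9060 = 0.3487 W/m².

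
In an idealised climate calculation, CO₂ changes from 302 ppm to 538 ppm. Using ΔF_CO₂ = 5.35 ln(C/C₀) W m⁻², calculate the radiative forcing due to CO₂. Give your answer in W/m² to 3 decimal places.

CO₂ absorption bands are partially saturated, so forcing scales with the logarithm of the concentration ratio.
CO₂: 5.35 × ln(538/302) = 5.35 × ln(1.78146) = 5.35 × 0.57743 = 3.0893 W/m².

ΔF = 3.089 W/m²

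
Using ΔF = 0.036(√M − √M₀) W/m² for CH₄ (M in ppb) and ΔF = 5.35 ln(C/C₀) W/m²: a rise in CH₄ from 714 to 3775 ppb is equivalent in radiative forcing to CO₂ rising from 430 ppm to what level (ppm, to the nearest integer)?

C ≈ 543 ppm

CH₄ forcing: 0.036 × (√3775 − √714) = 0.036 × (61.4410 − 26.7208) = 0.036 × 34.7202 = 1.24993 W/m².
Set 5.35 ln(C/430) = 1.24993: ln(C/430) = 1.24993/5.35 = 0.23363, so C = 430 × e^0.23363 = 430 × 1.26318 = 543.17 ppm.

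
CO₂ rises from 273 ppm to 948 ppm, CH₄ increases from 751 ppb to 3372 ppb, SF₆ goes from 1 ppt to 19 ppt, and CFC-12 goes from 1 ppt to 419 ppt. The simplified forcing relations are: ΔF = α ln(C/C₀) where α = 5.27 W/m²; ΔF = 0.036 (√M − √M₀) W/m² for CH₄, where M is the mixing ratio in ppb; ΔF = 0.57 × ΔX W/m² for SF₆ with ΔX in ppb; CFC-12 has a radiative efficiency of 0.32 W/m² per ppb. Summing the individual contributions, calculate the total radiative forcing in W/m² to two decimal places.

ΔF = 7.81 W/m²

CO₂: 5.27 × ln(948/273) = 5.27 × ln(3.47253) = 5.27 × 1.24488 = 6.5605 W/m².
CH₄: 0.036 × (√3372 − √751) = 0.036 × (58.0689 − 27.4044) = 0.036 × 30.6645 = 1.1039 W/m².
SF₆: Δ = 19 − 1 = 18 ppt = 0.018 ppb; ΔF = 0.57 × 0.018 = 0.0103 W/m².
CFC-12: Δ = 419 − 1 = 418 ppt = 0.418 ppb; ΔF = 0.32 × 0.418 = 0.1338 W/m².
Total ΔF = 6.5605 + 1.1039 + 0.0103 + 0.1338 = 7.8085 W/m².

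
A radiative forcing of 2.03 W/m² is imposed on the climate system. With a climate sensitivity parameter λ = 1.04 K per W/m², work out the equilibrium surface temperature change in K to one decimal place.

ΔT = λ ΔF = 1.04 × 2.03 = 2.1112 K.

ΔT = 2.1 K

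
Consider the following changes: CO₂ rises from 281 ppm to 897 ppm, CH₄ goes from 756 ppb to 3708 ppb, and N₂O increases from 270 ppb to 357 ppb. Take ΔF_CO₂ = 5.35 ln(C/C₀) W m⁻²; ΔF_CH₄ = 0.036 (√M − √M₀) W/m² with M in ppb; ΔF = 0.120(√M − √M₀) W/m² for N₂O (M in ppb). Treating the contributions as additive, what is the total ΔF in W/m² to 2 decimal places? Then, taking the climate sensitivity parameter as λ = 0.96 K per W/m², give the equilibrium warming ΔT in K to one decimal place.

CO₂: 5.35 × ln(897/281) = 5.35 × ln(3.19217) = 5.35 × 1.16070 = 6.2097 W/m².
CH₄: 0.036 × (√3708 − √756) = 0.036 × (60.8933 − 27.4955) = 0.036 × 33.3978 = 1.2023 W/m².
N₂O: 0.120 × (√357 − √270) = 0.120 × (18.8944 − 16.4317) = 0.120 × 2.4627 = 0.2955 W/m².
Total ΔF = 6.2097 + 1.2023 + 0.2955 = 7.7075 W/m².
ΔT = λ ΔF = 0.96 × 7.71 = 7.4016 K.

ΔF = 7.71 W/m²; ΔT = 7.4 K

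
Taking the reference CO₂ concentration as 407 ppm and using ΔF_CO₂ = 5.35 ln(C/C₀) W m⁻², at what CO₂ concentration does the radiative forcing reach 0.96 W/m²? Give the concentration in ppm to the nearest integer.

C ≈ 487 ppm

Set 5.35 ln(C/407) = 0.96, so ln(C/407) = 0.96/5.35 = 0.17944.
Then C/407 = e^0.17944 = 1.19655, giving C = 407 × 1.19655 = 487.00 ppm.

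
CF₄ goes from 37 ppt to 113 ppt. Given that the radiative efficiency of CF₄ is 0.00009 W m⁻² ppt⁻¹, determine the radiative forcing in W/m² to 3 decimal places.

ΔF = 0.007 W/m²

CF₄: ΔF = 0.00009 × (113 − 37) = 0.00009 × 76 = 0.0068 W/m².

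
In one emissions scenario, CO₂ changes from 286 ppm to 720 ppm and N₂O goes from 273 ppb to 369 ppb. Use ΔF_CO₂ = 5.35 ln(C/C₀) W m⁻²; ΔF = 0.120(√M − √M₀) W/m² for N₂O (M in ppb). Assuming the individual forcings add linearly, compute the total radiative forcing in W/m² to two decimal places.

ΔF = 5.26 W/m²

CO₂: 5.35 × ln(720/286) = 5.35 × ln(2.51748) = 5.35 × 0.92326 = 4.9394 W/m².
N₂O: 0.120 × (√369 − √273) = 0.120 × (19.2094 − 16.5227) = 0.120 × 2.6867 = 0.3224 W/m².
Total ΔF = 4.9394 + 0.3224 = 5.2618 W/m².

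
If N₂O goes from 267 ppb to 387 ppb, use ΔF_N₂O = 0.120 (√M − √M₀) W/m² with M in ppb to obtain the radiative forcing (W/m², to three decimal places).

ΔF = 0.400 W/m²

N₂O: 0.120 × (√387 − √267) = 0.120 × (19.6723 − 16.3401) = 0.120 × 3.3322 = 0.3999 W/m².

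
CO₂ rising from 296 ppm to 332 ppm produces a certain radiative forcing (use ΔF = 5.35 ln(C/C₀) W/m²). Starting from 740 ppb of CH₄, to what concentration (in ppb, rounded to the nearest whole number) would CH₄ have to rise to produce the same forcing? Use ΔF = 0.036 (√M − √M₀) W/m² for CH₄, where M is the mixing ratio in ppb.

M ≈ 1959 ppb

CO₂ forcing: 5.35 × ln(332/296) = 5.35 × 0.114776 = 0.61405 W/m².
Set 0.036(√M − √740) = 0.61405: √M = 0.61405/0.036 + √740 = 17.0569 + 27.2029 = 44.2598.
M = (44.2598)² = 1958.93 ppb.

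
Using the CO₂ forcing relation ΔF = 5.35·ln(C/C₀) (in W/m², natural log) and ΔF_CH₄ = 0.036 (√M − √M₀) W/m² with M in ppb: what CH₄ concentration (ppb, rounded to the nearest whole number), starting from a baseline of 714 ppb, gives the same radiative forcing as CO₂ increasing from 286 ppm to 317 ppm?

M ≈ 1765 ppb

CO₂ forcing: 5.35 × ln(317/286) = 5.35 × 0.102910 = 0.55057 W/m².
Set 0.036(√M − √714) = 0.55057: √M = 0.55057/0.036 + √714 = 15.2936 + 26.7208 = 42.0144.
M = (42.0144)² = 1765.21 ppb.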